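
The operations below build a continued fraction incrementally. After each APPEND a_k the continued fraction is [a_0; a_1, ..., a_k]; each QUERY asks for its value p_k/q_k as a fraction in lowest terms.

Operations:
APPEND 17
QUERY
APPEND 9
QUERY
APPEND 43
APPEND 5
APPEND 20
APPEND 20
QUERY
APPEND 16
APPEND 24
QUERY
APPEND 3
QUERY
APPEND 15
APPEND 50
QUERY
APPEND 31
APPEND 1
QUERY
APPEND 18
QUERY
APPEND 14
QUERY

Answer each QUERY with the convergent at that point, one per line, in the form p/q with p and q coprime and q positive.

APPEND 17: p_0 = 17·1 + 0 = 17, q_0 = 17·0 + 1 = 1 → 17/1
APPEND 9: p_1 = 9·17 + 1 = 154, q_1 = 9·1 + 0 = 9 → 154/9
APPEND 43: p_2 = 43·154 + 17 = 6639, q_2 = 43·9 + 1 = 388 → 6639/388
APPEND 5: p_3 = 5·6639 + 154 = 33349, q_3 = 5·388 + 9 = 1949 → 33349/1949
APPEND 20: p_4 = 20·33349 + 6639 = 673619, q_4 = 20·1949 + 388 = 39368 → 673619/39368
APPEND 20: p_5 = 20·673619 + 33349 = 13505729, q_5 = 20·39368 + 1949 = 789309 → 13505729/789309
APPEND 16: p_6 = 16·13505729 + 673619 = 216765283, q_6 = 16·789309 + 39368 = 12668312 → 216765283/12668312
APPEND 24: p_7 = 24·216765283 + 13505729 = 5215872521, q_7 = 24·12668312 + 789309 = 304828797 → 5215872521/304828797
APPEND 3: p_8 = 3·5215872521 + 216765283 = 15864382846, q_8 = 3·304828797 + 12668312 = 927154703 → 15864382846/927154703
APPEND 15: p_9 = 15·15864382846 + 5215872521 = 243181615211, q_9 = 15·927154703 + 304828797 = 14212149342 → 243181615211/14212149342
APPEND 50: p_10 = 50·243181615211 + 15864382846 = 12174945143396, q_10 = 50·14212149342 + 927154703 = 711534621803 → 12174945143396/711534621803
APPEND 31: p_11 = 31·12174945143396 + 243181615211 = 377666481060487, q_11 = 31·711534621803 + 14212149342 = 22071785425235 → 377666481060487/22071785425235
APPEND 1: p_12 = 1·377666481060487 + 12174945143396 = 389841426203883, q_12 = 1·22071785425235 + 711534621803 = 22783320047038 → 389841426203883/22783320047038
APPEND 18: p_13 = 18·389841426203883 + 377666481060487 = 7394812152730381, q_13 = 18·22783320047038 + 22071785425235 = 432171546271919 → 7394812152730381/432171546271919
APPEND 14: p_14 = 14·7394812152730381 + 389841426203883 = 103917211564429217, q_14 = 14·432171546271919 + 22783320047038 = 6073184967853904 → 103917211564429217/6073184967853904

17/1
154/9
13505729/789309
5215872521/304828797
15864382846/927154703
12174945143396/711534621803
389841426203883/22783320047038
7394812152730381/432171546271919
103917211564429217/6073184967853904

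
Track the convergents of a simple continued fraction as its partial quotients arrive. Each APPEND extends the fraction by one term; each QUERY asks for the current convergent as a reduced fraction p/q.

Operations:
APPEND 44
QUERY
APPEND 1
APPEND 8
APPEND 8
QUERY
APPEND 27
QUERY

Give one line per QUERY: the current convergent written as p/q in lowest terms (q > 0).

44/1
3277/73
88883/1980

APPEND 44: p_0 = 44·1 + 0 = 44, q_0 = 44·0 + 1 = 1 → 44/1
APPEND 1: p_1 = 1·44 + 1 = 45, q_1 = 1·1 + 0 = 1 → 45/1
APPEND 8: p_2 = 8·45 + 44 = 404, q_2 = 8·1 + 1 = 9 → 404/9
APPEND 8: p_3 = 8·404 + 45 = 3277, q_3 = 8·9 + 1 = 73 → 3277/73
APPEND 27: p_4 = 27·3277 + 404 = 88883, q_4 = 27·73 + 9 = 1980 → 88883/1980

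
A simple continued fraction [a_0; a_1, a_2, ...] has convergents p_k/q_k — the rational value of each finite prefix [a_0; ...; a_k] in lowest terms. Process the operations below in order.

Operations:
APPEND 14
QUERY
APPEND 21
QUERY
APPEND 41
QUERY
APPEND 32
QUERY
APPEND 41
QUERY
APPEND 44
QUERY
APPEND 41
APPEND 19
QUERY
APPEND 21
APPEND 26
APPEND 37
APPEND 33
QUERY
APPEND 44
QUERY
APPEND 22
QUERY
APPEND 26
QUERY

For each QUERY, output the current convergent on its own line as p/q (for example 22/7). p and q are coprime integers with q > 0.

APPEND 14: p_0 = 14·1 + 0 = 14, q_0 = 14·0 + 1 = 1 → 14/1
APPEND 21: p_1 = 21·14 + 1 = 295, q_1 = 21·1 + 0 = 21 → 295/21
APPEND 41: p_2 = 41·295 + 14 = 12109, q_2 = 41·21 + 1 = 862 → 12109/862
APPEND 32: p_3 = 32·12109 + 295 = 387783, q_3 = 32·862 + 21 = 27605 → 387783/27605
APPEND 41: p_4 = 41·387783 + 12109 = 15911212, q_4 = 41·27605 + 862 = 1132667 → 15911212/1132667
APPEND 44: p_5 = 44·15911212 + 387783 = 700481111, q_5 = 44·1132667 + 27605 = 49864953 → 700481111/49864953
APPEND 41: p_6 = 41·700481111 + 15911212 = 28735636763, q_6 = 41·49864953 + 1132667 = 2045595740 → 28735636763/2045595740
APPEND 19: p_7 = 19·28735636763 + 700481111 = 546677579608, q_7 = 19·2045595740 + 49864953 = 38916184013 → 546677579608/38916184013
APPEND 21: p_8 = 21·546677579608 + 28735636763 = 11508964808531, q_8 = 21·38916184013 + 2045595740 = 819285460013 → 11508964808531/819285460013
APPEND 26: p_9 = 26·11508964808531 + 546677579608 = 299779762601414, q_9 = 26·819285460013 + 38916184013 = 21340338144351 → 299779762601414/21340338144351
APPEND 37: p_10 = 37·299779762601414 + 11508964808531 = 11103360181060849, q_10 = 37·21340338144351 + 819285460013 = 790411796801000 → 11103360181060849/790411796801000
APPEND 33: p_11 = 33·11103360181060849 + 299779762601414 = 366710665737609431, q_11 = 33·790411796801000 + 21340338144351 = 26104929632577351 → 366710665737609431/26104929632577351
APPEND 44: p_12 = 44·366710665737609431 + 11103360181060849 = 16146372652635875813, q_12 = 44·26104929632577351 + 790411796801000 = 1149407315630204444 → 16146372652635875813/1149407315630204444
APPEND 22: p_13 = 22·16146372652635875813 + 366710665737609431 = 355586909023726877317, q_13 = 22·1149407315630204444 + 26104929632577351 = 25313065873497075119 → 355586909023726877317/25313065873497075119
APPEND 26: p_14 = 26·355586909023726877317 + 16146372652635875813 = 9261406007269534686055, q_14 = 26·25313065873497075119 + 1149407315630204444 = 659289120026554157538 → 9261406007269534686055/659289120026554157538

14/1
295/21
12109/862
387783/27605
15911212/1132667
700481111/49864953
546677579608/38916184013
366710665737609431/26104929632577351
16146372652635875813/1149407315630204444
355586909023726877317/25313065873497075119
9261406007269534686055/659289120026554157538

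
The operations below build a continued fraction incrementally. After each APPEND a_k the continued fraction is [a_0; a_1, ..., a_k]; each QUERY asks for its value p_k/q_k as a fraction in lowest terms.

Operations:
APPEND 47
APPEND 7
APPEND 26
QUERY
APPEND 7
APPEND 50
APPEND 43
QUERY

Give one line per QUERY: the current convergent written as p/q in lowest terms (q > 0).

APPEND 47: p_0 = 47·1 + 0 = 47, q_0 = 47·0 + 1 = 1 → 47/1
APPEND 7: p_1 = 7·47 + 1 = 330, q_1 = 7·1 + 0 = 7 → 330/7
APPEND 26: p_2 = 26·330 + 47 = 8627, q_2 = 26·7 + 1 = 183 → 8627/183
APPEND 7: p_3 = 7·8627 + 330 = 60719, q_3 = 7·183 + 7 = 1288 → 60719/1288
APPEND 50: p_4 = 50·60719 + 8627 = 3044577, q_4 = 50·1288 + 183 = 64583 → 3044577/64583
APPEND 43: p_5 = 43·3044577 + 60719 = 130977530, q_5 = 43·64583 + 1288 = 2778357 → 130977530/2778357

8627/183
130977530/2778357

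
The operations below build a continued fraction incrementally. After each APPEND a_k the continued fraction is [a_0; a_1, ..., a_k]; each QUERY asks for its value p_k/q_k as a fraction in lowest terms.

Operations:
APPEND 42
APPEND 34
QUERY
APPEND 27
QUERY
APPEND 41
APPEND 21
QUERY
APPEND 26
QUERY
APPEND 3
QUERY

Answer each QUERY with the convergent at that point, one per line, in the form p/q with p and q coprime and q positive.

1429/34
38625/919
33324759/792892
868028788/20652905
2637411123/62751607

APPEND 42: p_0 = 42·1 + 0 = 42, q_0 = 42·0 + 1 = 1 → 42/1
APPEND 34: p_1 = 34·42 + 1 = 1429, q_1 = 34·1 + 0 = 34 → 1429/34
APPEND 27: p_2 = 27·1429 + 42 = 38625, q_2 = 27·34 + 1 = 919 → 38625/919
APPEND 41: p_3 = 41·38625 + 1429 = 1585054, q_3 = 41·919 + 34 = 37713 → 1585054/37713
APPEND 21: p_4 = 21·1585054 + 38625 = 33324759, q_4 = 21·37713 + 919 = 792892 → 33324759/792892
APPEND 26: p_5 = 26·33324759 + 1585054 = 868028788, q_5 = 26·792892 + 37713 = 20652905 → 868028788/20652905
APPEND 3: p_6 = 3·868028788 + 33324759 = 2637411123, q_6 = 3·20652905 + 792892 = 62751607 → 2637411123/62751607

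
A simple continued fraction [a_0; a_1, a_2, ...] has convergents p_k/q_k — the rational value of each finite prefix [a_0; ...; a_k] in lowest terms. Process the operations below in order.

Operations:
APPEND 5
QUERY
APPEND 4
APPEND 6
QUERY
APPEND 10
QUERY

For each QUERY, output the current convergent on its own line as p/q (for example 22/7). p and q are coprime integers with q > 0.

5/1
131/25
1331/254

APPEND 5: p_0 = 5·1 + 0 = 5, q_0 = 5·0 + 1 = 1 → 5/1
APPEND 4: p_1 = 4·5 + 1 = 21, q_1 = 4·1 + 0 = 4 → 21/4
APPEND 6: p_2 = 6·21 + 5 = 131, q_2 = 6·4 + 1 = 25 → 131/25
APPEND 10: p_3 = 10·131 + 21 = 1331, q_3 = 10·25 + 4 = 254 → 1331/254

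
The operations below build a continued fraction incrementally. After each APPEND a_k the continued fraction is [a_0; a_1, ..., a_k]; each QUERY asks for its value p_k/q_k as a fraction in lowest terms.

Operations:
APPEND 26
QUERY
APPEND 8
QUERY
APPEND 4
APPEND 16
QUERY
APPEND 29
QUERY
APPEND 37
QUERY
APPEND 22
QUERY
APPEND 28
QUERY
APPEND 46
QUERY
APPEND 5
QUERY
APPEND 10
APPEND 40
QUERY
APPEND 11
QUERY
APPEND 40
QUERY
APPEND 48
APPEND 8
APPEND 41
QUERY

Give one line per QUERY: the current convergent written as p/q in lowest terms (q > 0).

26/1
209/8
14001/536
406891/15577
15068968/576885
331924187/12707047
9308946204/356374201
428543449571/16405920293
2152026194059/82385975666
880104241800499/33693013053786
9703095465195650/371463409268599
389003922849626499/14892229383797746
6162291428886185727517/235910879295319081489

APPEND 26: p_0 = 26·1 + 0 = 26, q_0 = 26·0 + 1 = 1 → 26/1
APPEND 8: p_1 = 8·26 + 1 = 209, q_1 = 8·1 + 0 = 8 → 209/8
APPEND 4: p_2 = 4·209 + 26 = 862, q_2 = 4·8 + 1 = 33 → 862/33
APPEND 16: p_3 = 16·862 + 209 = 14001, q_3 = 16·33 + 8 = 536 → 14001/536
APPEND 29: p_4 = 29·14001 + 862 = 406891, q_4 = 29·536 + 33 = 15577 → 406891/15577
APPEND 37: p_5 = 37·406891 + 14001 = 15068968, q_5 = 37·15577 + 536 = 576885 → 15068968/576885
APPEND 22: p_6 = 22·15068968 + 406891 = 331924187, q_6 = 22·576885 + 15577 = 12707047 → 331924187/12707047
APPEND 28: p_7 = 28·331924187 + 15068968 = 9308946204, q_7 = 28·12707047 + 576885 = 356374201 → 9308946204/356374201
APPEND 46: p_8 = 46·9308946204 + 331924187 = 428543449571, q_8 = 46·356374201 + 12707047 = 16405920293 → 428543449571/16405920293
APPEND 5: p_9 = 5·428543449571 + 9308946204 = 2152026194059, q_9 = 5·16405920293 + 356374201 = 82385975666 → 2152026194059/82385975666
APPEND 10: p_10 = 10·2152026194059 + 428543449571 = 21948805390161, q_10 = 10·82385975666 + 16405920293 = 840265676953 → 21948805390161/840265676953
APPEND 40: p_11 = 40·21948805390161 + 2152026194059 = 880104241800499, q_11 = 40·840265676953 + 82385975666 = 33693013053786 → 880104241800499/33693013053786
APPEND 11: p_12 = 11·880104241800499 + 21948805390161 = 9703095465195650, q_12 = 11·33693013053786 + 840265676953 = 371463409268599 → 9703095465195650/371463409268599
APPEND 40: p_13 = 40·9703095465195650 + 880104241800499 = 389003922849626499, q_13 = 40·371463409268599 + 33693013053786 = 14892229383797746 → 389003922849626499/14892229383797746
APPEND 48: p_14 = 48·389003922849626499 + 9703095465195650 = 18681891392247267602, q_14 = 48·14892229383797746 + 371463409268599 = 715198473831560407 → 18681891392247267602/715198473831560407
APPEND 8: p_15 = 8·18681891392247267602 + 389003922849626499 = 149844135060827767315, q_15 = 8·715198473831560407 + 14892229383797746 = 5736480020036281002 → 149844135060827767315/5736480020036281002
APPEND 41: p_16 = 41·149844135060827767315 + 18681891392247267602 = 6162291428886185727517, q_16 = 41·5736480020036281002 + 715198473831560407 = 235910879295319081489 → 6162291428886185727517/235910879295319081489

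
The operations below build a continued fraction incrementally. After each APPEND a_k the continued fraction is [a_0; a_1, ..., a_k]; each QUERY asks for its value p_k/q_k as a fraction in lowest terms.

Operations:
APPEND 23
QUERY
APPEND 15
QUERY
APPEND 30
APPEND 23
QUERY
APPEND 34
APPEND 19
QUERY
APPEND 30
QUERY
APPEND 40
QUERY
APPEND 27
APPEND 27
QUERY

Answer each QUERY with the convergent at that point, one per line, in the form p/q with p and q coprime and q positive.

23/1
346/15
239615/10388
155228562/6729605
4665014173/202241793
186755795482/8096401325
136457686084531/5915833495661

APPEND 23: p_0 = 23·1 + 0 = 23, q_0 = 23·0 + 1 = 1 → 23/1
APPEND 15: p_1 = 15·23 + 1 = 346, q_1 = 15·1 + 0 = 15 → 346/15
APPEND 30: p_2 = 30·346 + 23 = 10403, q_2 = 30·15 + 1 = 451 → 10403/451
APPEND 23: p_3 = 23·10403 + 346 = 239615, q_3 = 23·451 + 15 = 10388 → 239615/10388
APPEND 34: p_4 = 34·239615 + 10403 = 8157313, q_4 = 34·10388 + 451 = 353643 → 8157313/353643
APPEND 19: p_5 = 19·8157313 + 239615 = 155228562, q_5 = 19·353643 + 10388 = 6729605 → 155228562/6729605
APPEND 30: p_6 = 30·155228562 + 8157313 = 4665014173, q_6 = 30·6729605 + 353643 = 202241793 → 4665014173/202241793
APPEND 40: p_7 = 40·4665014173 + 155228562 = 186755795482, q_7 = 40·202241793 + 6729605 = 8096401325 → 186755795482/8096401325
APPEND 27: p_8 = 27·186755795482 + 4665014173 = 5047071492187, q_8 = 27·8096401325 + 202241793 = 218805077568 → 5047071492187/218805077568
APPEND 27: p_9 = 27·5047071492187 + 186755795482 = 136457686084531, q_9 = 27·218805077568 + 8096401325 = 5915833495661 → 136457686084531/5915833495661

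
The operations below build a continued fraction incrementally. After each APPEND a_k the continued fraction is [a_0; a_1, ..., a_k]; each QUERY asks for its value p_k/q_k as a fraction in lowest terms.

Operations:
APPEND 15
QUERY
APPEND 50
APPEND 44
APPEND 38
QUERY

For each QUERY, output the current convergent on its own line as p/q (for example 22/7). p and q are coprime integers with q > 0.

APPEND 15: p_0 = 15·1 + 0 = 15, q_0 = 15·0 + 1 = 1 → 15/1
APPEND 50: p_1 = 50·15 + 1 = 751, q_1 = 50·1 + 0 = 50 → 751/50
APPEND 44: p_2 = 44·751 + 15 = 33059, q_2 = 44·50 + 1 = 2201 → 33059/2201
APPEND 38: p_3 = 38·33059 + 751 = 1256993, q_3 = 38·2201 + 50 = 83688 → 1256993/83688

15/1
1256993/83688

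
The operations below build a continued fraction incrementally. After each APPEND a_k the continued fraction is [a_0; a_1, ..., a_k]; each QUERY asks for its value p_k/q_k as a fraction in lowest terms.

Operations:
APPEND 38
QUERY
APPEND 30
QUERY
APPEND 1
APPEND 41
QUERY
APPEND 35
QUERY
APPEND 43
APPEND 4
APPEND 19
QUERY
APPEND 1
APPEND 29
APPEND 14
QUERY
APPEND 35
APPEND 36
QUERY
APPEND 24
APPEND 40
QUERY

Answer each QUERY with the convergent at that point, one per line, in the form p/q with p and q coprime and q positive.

APPEND 38: p_0 = 38·1 + 0 = 38, q_0 = 38·0 + 1 = 1 → 38/1
APPEND 30: p_1 = 30·38 + 1 = 1141, q_1 = 30·1 + 0 = 30 → 1141/30
APPEND 1: p_2 = 1·1141 + 38 = 1179, q_2 = 1·30 + 1 = 31 → 1179/31
APPEND 41: p_3 = 41·1179 + 1141 = 49480, q_3 = 41·31 + 30 = 1301 → 49480/1301
APPEND 35: p_4 = 35·49480 + 1179 = 1732979, q_4 = 35·1301 + 31 = 45566 → 1732979/45566
APPEND 43: p_5 = 43·1732979 + 49480 = 74567577, q_5 = 43·45566 + 1301 = 1960639 → 74567577/1960639
APPEND 4: p_6 = 4·74567577 + 1732979 = 300003287, q_6 = 4·1960639 + 45566 = 7888122 → 300003287/7888122
APPEND 19: p_7 = 19·300003287 + 74567577 = 5774630030, q_7 = 19·7888122 + 1960639 = 151834957 → 5774630030/151834957
APPEND 1: p_8 = 1·5774630030 + 300003287 = 6074633317, q_8 = 1·151834957 + 7888122 = 159723079 → 6074633317/159723079
APPEND 29: p_9 = 29·6074633317 + 5774630030 = 181938996223, q_9 = 29·159723079 + 151834957 = 4783804248 → 181938996223/4783804248
APPEND 14: p_10 = 14·181938996223 + 6074633317 = 2553220580439, q_10 = 14·4783804248 + 159723079 = 67132982551 → 2553220580439/67132982551
APPEND 35: p_11 = 35·2553220580439 + 181938996223 = 89544659311588, q_11 = 35·67132982551 + 4783804248 = 2354438193533 → 89544659311588/2354438193533
APPEND 36: p_12 = 36·89544659311588 + 2553220580439 = 3226160955797607, q_12 = 36·2354438193533 + 67132982551 = 84826907949739 → 3226160955797607/84826907949739
APPEND 24: p_13 = 24·3226160955797607 + 89544659311588 = 77517407598454156, q_13 = 24·84826907949739 + 2354438193533 = 2038200228987269 → 77517407598454156/2038200228987269
APPEND 40: p_14 = 40·77517407598454156 + 3226160955797607 = 3103922464893963847, q_14 = 40·2038200228987269 + 84826907949739 = 81612836067440499 → 3103922464893963847/81612836067440499

38/1
1141/30
49480/1301
1732979/45566
5774630030/151834957
2553220580439/67132982551
3226160955797607/84826907949739
3103922464893963847/81612836067440499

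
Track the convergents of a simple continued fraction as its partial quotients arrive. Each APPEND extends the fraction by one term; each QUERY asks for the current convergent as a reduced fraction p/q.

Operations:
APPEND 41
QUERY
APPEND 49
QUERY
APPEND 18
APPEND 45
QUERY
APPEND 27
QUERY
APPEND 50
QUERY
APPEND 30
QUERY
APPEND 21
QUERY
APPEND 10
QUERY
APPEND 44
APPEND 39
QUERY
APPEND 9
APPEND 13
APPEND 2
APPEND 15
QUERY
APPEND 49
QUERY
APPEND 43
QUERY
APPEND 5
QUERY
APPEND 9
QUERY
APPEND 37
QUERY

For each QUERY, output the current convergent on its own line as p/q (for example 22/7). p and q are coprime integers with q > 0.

41/1
2010/49
1631955/39784
44099006/1075051
2206582255/53792334
66241566656/1614845071
1393279482031/33965538825
13999036386966/341270233321
24090683376219831/587285646626332
91634014714054386613/2233865297380145958
4495985606889612533077/109603690901157336905
193419015110967393308924/4715192574047145632873
971591061161726579077697/23685566561136885501270
8937738565566506605008197/217885291624279115144303
331667917987122470964380986/8085441356659464145840481

APPEND 41: p_0 = 41·1 + 0 = 41, q_0 = 41·0 + 1 = 1 → 41/1
APPEND 49: p_1 = 49·41 + 1 = 2010, q_1 = 49·1 + 0 = 49 → 2010/49
APPEND 18: p_2 = 18·2010 + 41 = 36221, q_2 = 18·49 + 1 = 883 → 36221/883
APPEND 45: p_3 = 45·36221 + 2010 = 1631955, q_3 = 45·883 + 49 = 39784 → 1631955/39784
APPEND 27: p_4 = 27·1631955 + 36221 = 44099006, q_4 = 27·39784 + 883 = 1075051 → 44099006/1075051
APPEND 50: p_5 = 50·44099006 + 1631955 = 2206582255, q_5 = 50·1075051 + 39784 = 53792334 → 2206582255/53792334
APPEND 30: p_6 = 30·2206582255 + 44099006 = 66241566656, q_6 = 30·53792334 + 1075051 = 1614845071 → 66241566656/1614845071
APPEND 21: p_7 = 21·66241566656 + 2206582255 = 1393279482031, q_7 = 21·1614845071 + 53792334 = 33965538825 → 1393279482031/33965538825
APPEND 10: p_8 = 10·1393279482031 + 66241566656 = 13999036386966, q_8 = 10·33965538825 + 1614845071 = 341270233321 → 13999036386966/341270233321
APPEND 44: p_9 = 44·13999036386966 + 1393279482031 = 617350880508535, q_9 = 44·341270233321 + 33965538825 = 15049855804949 → 617350880508535/15049855804949
APPEND 39: p_10 = 39·617350880508535 + 13999036386966 = 24090683376219831, q_10 = 39·15049855804949 + 341270233321 = 587285646626332 → 24090683376219831/587285646626332
APPEND 9: p_11 = 9·24090683376219831 + 617350880508535 = 217433501266487014, q_11 = 9·587285646626332 + 15049855804949 = 5300620675441937 → 217433501266487014/5300620675441937
APPEND 13: p_12 = 13·217433501266487014 + 24090683376219831 = 2850726199840551013, q_12 = 13·5300620675441937 + 587285646626332 = 69495354427371513 → 2850726199840551013/69495354427371513
APPEND 2: p_13 = 2·2850726199840551013 + 217433501266487014 = 5918885900947589040, q_13 = 2·69495354427371513 + 5300620675441937 = 144291329530184963 → 5918885900947589040/144291329530184963
APPEND 15: p_14 = 15·5918885900947589040 + 2850726199840551013 = 91634014714054386613, q_14 = 15·144291329530184963 + 69495354427371513 = 2233865297380145958 → 91634014714054386613/2233865297380145958
APPEND 49: p_15 = 49·91634014714054386613 + 5918885900947589040 = 4495985606889612533077, q_15 = 49·2233865297380145958 + 144291329530184963 = 109603690901157336905 → 4495985606889612533077/109603690901157336905
APPEND 43: p_16 = 43·4495985606889612533077 + 91634014714054386613 = 193419015110967393308924, q_16 = 43·109603690901157336905 + 2233865297380145958 = 4715192574047145632873 → 193419015110967393308924/4715192574047145632873
APPEND 5: p_17 = 5·193419015110967393308924 + 4495985606889612533077 = 971591061161726579077697, q_17 = 5·4715192574047145632873 + 109603690901157336905 = 23685566561136885501270 → 971591061161726579077697/23685566561136885501270
APPEND 9: p_18 = 9·971591061161726579077697 + 193419015110967393308924 = 8937738565566506605008197, q_18 = 9·23685566561136885501270 + 4715192574047145632873 = 217885291624279115144303 → 8937738565566506605008197/217885291624279115144303
APPEND 37: p_19 = 37·8937738565566506605008197 + 971591061161726579077697 = 331667917987122470964380986, q_19 = 37·217885291624279115144303 + 23685566561136885501270 = 8085441356659464145840481 → 331667917987122470964380986/8085441356659464145840481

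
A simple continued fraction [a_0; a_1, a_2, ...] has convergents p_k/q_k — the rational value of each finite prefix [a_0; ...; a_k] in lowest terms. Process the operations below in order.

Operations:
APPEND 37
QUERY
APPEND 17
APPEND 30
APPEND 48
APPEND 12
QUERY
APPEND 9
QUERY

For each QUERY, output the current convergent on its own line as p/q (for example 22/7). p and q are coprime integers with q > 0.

37/1
10934209/295051
99317487/2680004

APPEND 37: p_0 = 37·1 + 0 = 37, q_0 = 37·0 + 1 = 1 → 37/1
APPEND 17: p_1 = 17·37 + 1 = 630, q_1 = 17·1 + 0 = 17 → 630/17
APPEND 30: p_2 = 30·630 + 37 = 18937, q_2 = 30·17 + 1 = 511 → 18937/511
APPEND 48: p_3 = 48·18937 + 630 = 909606, q_3 = 48·511 + 17 = 24545 → 909606/24545
APPEND 12: p_4 = 12·909606 + 18937 = 10934209, q_4 = 12·24545 + 511 = 295051 → 10934209/295051
APPEND 9: p_5 = 9·10934209 + 909606 = 99317487, q_5 = 9·295051 + 24545 = 2680004 → 99317487/2680004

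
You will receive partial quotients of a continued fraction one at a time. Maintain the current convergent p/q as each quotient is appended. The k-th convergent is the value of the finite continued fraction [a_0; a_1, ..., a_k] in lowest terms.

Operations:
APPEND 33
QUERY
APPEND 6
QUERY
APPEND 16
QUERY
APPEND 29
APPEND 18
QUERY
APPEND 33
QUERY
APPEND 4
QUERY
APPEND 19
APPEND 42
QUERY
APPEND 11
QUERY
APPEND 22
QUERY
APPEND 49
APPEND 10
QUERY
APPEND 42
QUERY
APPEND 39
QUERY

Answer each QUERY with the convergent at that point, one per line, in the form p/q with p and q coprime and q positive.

APPEND 33: p_0 = 33·1 + 0 = 33, q_0 = 33·0 + 1 = 1 → 33/1
APPEND 6: p_1 = 6·33 + 1 = 199, q_1 = 6·1 + 0 = 6 → 199/6
APPEND 16: p_2 = 16·199 + 33 = 3217, q_2 = 16·6 + 1 = 97 → 3217/97
APPEND 29: p_3 = 29·3217 + 199 = 93492, q_3 = 29·97 + 6 = 2819 → 93492/2819
APPEND 18: p_4 = 18·93492 + 3217 = 1686073, q_4 = 18·2819 + 97 = 50839 → 1686073/50839
APPEND 33: p_5 = 33·1686073 + 93492 = 55733901, q_5 = 33·50839 + 2819 = 1680506 → 55733901/1680506
APPEND 4: p_6 = 4·55733901 + 1686073 = 224621677, q_6 = 4·1680506 + 50839 = 6772863 → 224621677/6772863
APPEND 19: p_7 = 19·224621677 + 55733901 = 4323545764, q_7 = 19·6772863 + 1680506 = 130364903 → 4323545764/130364903
APPEND 42: p_8 = 42·4323545764 + 224621677 = 181813543765, q_8 = 42·130364903 + 6772863 = 5482098789 → 181813543765/5482098789
APPEND 11: p_9 = 11·181813543765 + 4323545764 = 2004272527179, q_9 = 11·5482098789 + 130364903 = 60433451582 → 2004272527179/60433451582
APPEND 22: p_10 = 22·2004272527179 + 181813543765 = 44275809141703, q_10 = 22·60433451582 + 5482098789 = 1335018033593 → 44275809141703/1335018033593
APPEND 49: p_11 = 49·44275809141703 + 2004272527179 = 2171518920470626, q_11 = 49·1335018033593 + 60433451582 = 65476317097639 → 2171518920470626/65476317097639
APPEND 10: p_12 = 10·2171518920470626 + 44275809141703 = 21759465013847963, q_12 = 10·65476317097639 + 1335018033593 = 656098189009983 → 21759465013847963/656098189009983
APPEND 42: p_13 = 42·21759465013847963 + 2171518920470626 = 916069049502085072, q_13 = 42·656098189009983 + 65476317097639 = 27621600255516925 → 916069049502085072/27621600255516925
APPEND 39: p_14 = 39·916069049502085072 + 21759465013847963 = 35748452395595165771, q_14 = 39·27621600255516925 + 656098189009983 = 1077898508154170058 → 35748452395595165771/1077898508154170058

33/1
199/6
3217/97
1686073/50839
55733901/1680506
224621677/6772863
181813543765/5482098789
2004272527179/60433451582
44275809141703/1335018033593
21759465013847963/656098189009983
916069049502085072/27621600255516925
35748452395595165771/1077898508154170058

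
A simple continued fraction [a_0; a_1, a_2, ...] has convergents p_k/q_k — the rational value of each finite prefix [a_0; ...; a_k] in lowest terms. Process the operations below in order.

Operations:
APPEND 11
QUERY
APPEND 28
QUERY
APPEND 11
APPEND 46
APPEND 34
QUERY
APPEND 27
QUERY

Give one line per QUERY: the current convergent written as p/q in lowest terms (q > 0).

11/1
309/28
5347156/484537
144530381/13096741

APPEND 11: p_0 = 11·1 + 0 = 11, q_0 = 11·0 + 1 = 1 → 11/1
APPEND 28: p_1 = 28·11 + 1 = 309, q_1 = 28·1 + 0 = 28 → 309/28
APPEND 11: p_2 = 11·309 + 11 = 3410, q_2 = 11·28 + 1 = 309 → 3410/309
APPEND 46: p_3 = 46·3410 + 309 = 157169, q_3 = 46·309 + 28 = 14242 → 157169/14242
APPEND 34: p_4 = 34·157169 + 3410 = 5347156, q_4 = 34·14242 + 309 = 484537 → 5347156/484537
APPEND 27: p_5 = 27·5347156 + 157169 = 144530381, q_5 = 27·484537 + 14242 = 13096741 → 144530381/13096741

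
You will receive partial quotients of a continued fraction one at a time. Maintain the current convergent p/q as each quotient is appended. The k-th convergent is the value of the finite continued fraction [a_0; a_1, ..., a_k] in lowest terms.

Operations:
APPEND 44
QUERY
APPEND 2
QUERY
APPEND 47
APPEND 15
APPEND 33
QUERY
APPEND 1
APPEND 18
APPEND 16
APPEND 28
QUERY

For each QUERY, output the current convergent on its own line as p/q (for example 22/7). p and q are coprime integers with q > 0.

44/1
89/2
2099529/47186
18484805051/415437944

APPEND 44: p_0 = 44·1 + 0 = 44, q_0 = 44·0 + 1 = 1 → 44/1
APPEND 2: p_1 = 2·44 + 1 = 89, q_1 = 2·1 + 0 = 2 → 89/2
APPEND 47: p_2 = 47·89 + 44 = 4227, q_2 = 47·2 + 1 = 95 → 4227/95
APPEND 15: p_3 = 15·4227 + 89 = 63494, q_3 = 15·95 + 2 = 1427 → 63494/1427
APPEND 33: p_4 = 33·63494 + 4227 = 2099529, q_4 = 33·1427 + 95 = 47186 → 2099529/47186
APPEND 1: p_5 = 1·2099529 + 63494 = 2163023, q_5 = 1·47186 + 1427 = 48613 → 2163023/48613
APPEND 18: p_6 = 18·2163023 + 2099529 = 41033943, q_6 = 18·48613 + 47186 = 922220 → 41033943/922220
APPEND 16: p_7 = 16·41033943 + 2163023 = 658706111, q_7 = 16·922220 + 48613 = 14804133 → 658706111/14804133
APPEND 28: p_8 = 28·658706111 + 41033943 = 18484805051, q_8 = 28·14804133 + 922220 = 415437944 → 18484805051/415437944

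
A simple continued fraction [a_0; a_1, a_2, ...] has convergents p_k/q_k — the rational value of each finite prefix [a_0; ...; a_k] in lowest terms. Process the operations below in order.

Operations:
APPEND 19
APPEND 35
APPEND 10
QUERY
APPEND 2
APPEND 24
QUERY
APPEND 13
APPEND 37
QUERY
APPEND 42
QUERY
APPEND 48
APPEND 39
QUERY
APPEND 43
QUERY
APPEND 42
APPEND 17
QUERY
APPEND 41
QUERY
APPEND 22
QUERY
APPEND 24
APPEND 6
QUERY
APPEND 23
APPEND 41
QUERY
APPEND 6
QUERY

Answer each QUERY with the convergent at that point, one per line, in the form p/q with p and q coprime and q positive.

APPEND 19: p_0 = 19·1 + 0 = 19, q_0 = 19·0 + 1 = 1 → 19/1
APPEND 35: p_1 = 35·19 + 1 = 666, q_1 = 35·1 + 0 = 35 → 666/35
APPEND 10: p_2 = 10·666 + 19 = 6679, q_2 = 10·35 + 1 = 351 → 6679/351
APPEND 2: p_3 = 2·6679 + 666 = 14024, q_3 = 2·351 + 35 = 737 → 14024/737
APPEND 24: p_4 = 24·14024 + 6679 = 343255, q_4 = 24·737 + 351 = 18039 → 343255/18039
APPEND 13: p_5 = 13·343255 + 14024 = 4476339, q_5 = 13·18039 + 737 = 235244 → 4476339/235244
APPEND 37: p_6 = 37·4476339 + 343255 = 165967798, q_6 = 37·235244 + 18039 = 8722067 → 165967798/8722067
APPEND 42: p_7 = 42·165967798 + 4476339 = 6975123855, q_7 = 42·8722067 + 235244 = 366562058 → 6975123855/366562058
APPEND 48: p_8 = 48·6975123855 + 165967798 = 334971912838, q_8 = 48·366562058 + 8722067 = 17603700851 → 334971912838/17603700851
APPEND 39: p_9 = 39·334971912838 + 6975123855 = 13070879724537, q_9 = 39·17603700851 + 366562058 = 686910895247 → 13070879724537/686910895247
APPEND 43: p_10 = 43·13070879724537 + 334971912838 = 562382800067929, q_10 = 43·686910895247 + 17603700851 = 29554772196472 → 562382800067929/29554772196472
APPEND 42: p_11 = 42·562382800067929 + 13070879724537 = 23633148482577555, q_11 = 42·29554772196472 + 686910895247 = 1241987343147071 → 23633148482577555/1241987343147071
APPEND 17: p_12 = 17·23633148482577555 + 562382800067929 = 402325907003886364, q_12 = 17·1241987343147071 + 29554772196472 = 21143339605696679 → 402325907003886364/21143339605696679
APPEND 41: p_13 = 41·402325907003886364 + 23633148482577555 = 16518995335641918479, q_13 = 41·21143339605696679 + 1241987343147071 = 868118911176710910 → 16518995335641918479/868118911176710910
APPEND 22: p_14 = 22·16518995335641918479 + 402325907003886364 = 363820223291126092902, q_14 = 22·868118911176710910 + 21143339605696679 = 19119759385493336699 → 363820223291126092902/19119759385493336699
APPEND 24: p_15 = 24·363820223291126092902 + 16518995335641918479 = 8748204354322668148127, q_15 = 24·19119759385493336699 + 868118911176710910 = 459742344163016791686 → 8748204354322668148127/459742344163016791686
APPEND 6: p_16 = 6·8748204354322668148127 + 363820223291126092902 = 52853046349227134981664, q_16 = 6·459742344163016791686 + 19119759385493336699 = 2777573824363594086815 → 52853046349227134981664/2777573824363594086815
APPEND 23: p_17 = 23·52853046349227134981664 + 8748204354322668148127 = 1224368270386546772726399, q_17 = 23·2777573824363594086815 + 459742344163016791686 = 64343940304525680788431 → 1224368270386546772726399/64343940304525680788431
APPEND 41: p_18 = 41·1224368270386546772726399 + 52853046349227134981664 = 50251952132197644816764023, q_18 = 41·64343940304525680788431 + 2777573824363594086815 = 2640879126309916506412486 → 50251952132197644816764023/2640879126309916506412486
APPEND 6: p_19 = 6·50251952132197644816764023 + 1224368270386546772726399 = 302736081063572415673310537, q_19 = 6·2640879126309916506412486 + 64343940304525680788431 = 15909618698164024719263347 → 302736081063572415673310537/15909618698164024719263347

6679/351
343255/18039
165967798/8722067
6975123855/366562058
13070879724537/686910895247
562382800067929/29554772196472
402325907003886364/21143339605696679
16518995335641918479/868118911176710910
363820223291126092902/19119759385493336699
52853046349227134981664/2777573824363594086815
50251952132197644816764023/2640879126309916506412486
302736081063572415673310537/15909618698164024719263347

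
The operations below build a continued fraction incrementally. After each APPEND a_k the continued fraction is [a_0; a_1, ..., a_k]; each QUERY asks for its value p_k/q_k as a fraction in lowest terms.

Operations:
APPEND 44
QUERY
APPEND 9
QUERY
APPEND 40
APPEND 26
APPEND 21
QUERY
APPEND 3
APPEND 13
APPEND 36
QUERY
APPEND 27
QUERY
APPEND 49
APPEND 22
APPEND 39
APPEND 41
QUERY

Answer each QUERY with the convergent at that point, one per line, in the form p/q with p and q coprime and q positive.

APPEND 44: p_0 = 44·1 + 0 = 44, q_0 = 44·0 + 1 = 1 → 44/1
APPEND 9: p_1 = 9·44 + 1 = 397, q_1 = 9·1 + 0 = 9 → 397/9
APPEND 40: p_2 = 40·397 + 44 = 15924, q_2 = 40·9 + 1 = 361 → 15924/361
APPEND 26: p_3 = 26·15924 + 397 = 414421, q_3 = 26·361 + 9 = 9395 → 414421/9395
APPEND 21: p_4 = 21·414421 + 15924 = 8718765, q_4 = 21·9395 + 361 = 197656 → 8718765/197656
APPEND 3: p_5 = 3·8718765 + 414421 = 26570716, q_5 = 3·197656 + 9395 = 602363 → 26570716/602363
APPEND 13: p_6 = 13·26570716 + 8718765 = 354138073, q_6 = 13·602363 + 197656 = 8028375 → 354138073/8028375
APPEND 36: p_7 = 36·354138073 + 26570716 = 12775541344, q_7 = 36·8028375 + 602363 = 289623863 → 12775541344/289623863
APPEND 27: p_8 = 27·12775541344 + 354138073 = 345293754361, q_8 = 27·289623863 + 8028375 = 7827872676 → 345293754361/7827872676
APPEND 49: p_9 = 49·345293754361 + 12775541344 = 16932169505033, q_9 = 49·7827872676 + 289623863 = 383855384987 → 16932169505033/383855384987
APPEND 22: p_10 = 22·16932169505033 + 345293754361 = 372853022865087, q_10 = 22·383855384987 + 7827872676 = 8452646342390 → 372853022865087/8452646342390
APPEND 39: p_11 = 39·372853022865087 + 16932169505033 = 14558200061243426, q_11 = 39·8452646342390 + 383855384987 = 330037062738197 → 14558200061243426/330037062738197
APPEND 41: p_12 = 41·14558200061243426 + 372853022865087 = 597259055533845553, q_12 = 41·330037062738197 + 8452646342390 = 13539972218608467 → 597259055533845553/13539972218608467

44/1
397/9
8718765/197656
12775541344/289623863
345293754361/7827872676
597259055533845553/13539972218608467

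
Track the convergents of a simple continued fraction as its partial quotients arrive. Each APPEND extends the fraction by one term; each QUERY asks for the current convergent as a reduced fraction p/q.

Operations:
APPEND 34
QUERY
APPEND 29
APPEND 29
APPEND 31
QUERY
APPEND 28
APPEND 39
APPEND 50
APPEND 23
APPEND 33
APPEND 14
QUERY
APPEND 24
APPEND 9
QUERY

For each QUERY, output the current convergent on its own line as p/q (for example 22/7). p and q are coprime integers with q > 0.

34/1
889354/26131
519568158429332/15265952082003
113079578027565869/3322504259769288

APPEND 34: p_0 = 34·1 + 0 = 34, q_0 = 34·0 + 1 = 1 → 34/1
APPEND 29: p_1 = 29·34 + 1 = 987, q_1 = 29·1 + 0 = 29 → 987/29
APPEND 29: p_2 = 29·987 + 34 = 28657, q_2 = 29·29 + 1 = 842 → 28657/842
APPEND 31: p_3 = 31·28657 + 987 = 889354, q_3 = 31·842 + 29 = 26131 → 889354/26131
APPEND 28: p_4 = 28·889354 + 28657 = 24930569, q_4 = 28·26131 + 842 = 732510 → 24930569/732510
APPEND 39: p_5 = 39·24930569 + 889354 = 973181545, q_5 = 39·732510 + 26131 = 28594021 → 973181545/28594021
APPEND 50: p_6 = 50·973181545 + 24930569 = 48684007819, q_6 = 50·28594021 + 732510 = 1430433560 → 48684007819/1430433560
APPEND 23: p_7 = 23·48684007819 + 973181545 = 1120705361382, q_7 = 23·1430433560 + 28594021 = 32928565901 → 1120705361382/32928565901
APPEND 33: p_8 = 33·1120705361382 + 48684007819 = 37031960933425, q_8 = 33·32928565901 + 1430433560 = 1088073108293 → 37031960933425/1088073108293
APPEND 14: p_9 = 14·37031960933425 + 1120705361382 = 519568158429332, q_9 = 14·1088073108293 + 32928565901 = 15265952082003 → 519568158429332/15265952082003
APPEND 24: p_10 = 24·519568158429332 + 37031960933425 = 12506667763237393, q_10 = 24·15265952082003 + 1088073108293 = 367470923076365 → 12506667763237393/367470923076365
APPEND 9: p_11 = 9·12506667763237393 + 519568158429332 = 113079578027565869, q_11 = 9·367470923076365 + 15265952082003 = 3322504259769288 → 113079578027565869/3322504259769288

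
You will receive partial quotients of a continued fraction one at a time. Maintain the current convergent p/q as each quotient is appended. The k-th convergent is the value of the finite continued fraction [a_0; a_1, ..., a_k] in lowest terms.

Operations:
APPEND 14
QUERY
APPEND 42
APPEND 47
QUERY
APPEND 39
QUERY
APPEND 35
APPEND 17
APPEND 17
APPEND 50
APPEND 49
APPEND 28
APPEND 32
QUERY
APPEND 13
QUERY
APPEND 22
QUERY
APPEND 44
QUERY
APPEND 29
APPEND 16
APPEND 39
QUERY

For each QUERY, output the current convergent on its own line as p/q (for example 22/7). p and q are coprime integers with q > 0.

APPEND 14: p_0 = 14·1 + 0 = 14, q_0 = 14·0 + 1 = 1 → 14/1
APPEND 42: p_1 = 42·14 + 1 = 589, q_1 = 42·1 + 0 = 42 → 589/42
APPEND 47: p_2 = 47·589 + 14 = 27697, q_2 = 47·42 + 1 = 1975 → 27697/1975
APPEND 39: p_3 = 39·27697 + 589 = 1080772, q_3 = 39·1975 + 42 = 77067 → 1080772/77067
APPEND 35: p_4 = 35·1080772 + 27697 = 37854717, q_4 = 35·77067 + 1975 = 2699320 → 37854717/2699320
APPEND 17: p_5 = 17·37854717 + 1080772 = 644610961, q_5 = 17·2699320 + 77067 = 45965507 → 644610961/45965507
APPEND 17: p_6 = 17·644610961 + 37854717 = 10996241054, q_6 = 17·45965507 + 2699320 = 784112939 → 10996241054/784112939
APPEND 50: p_7 = 50·10996241054 + 644610961 = 550456663661, q_7 = 50·784112939 + 45965507 = 39251612457 → 550456663661/39251612457
APPEND 49: p_8 = 49·550456663661 + 10996241054 = 26983372760443, q_8 = 49·39251612457 + 784112939 = 1924113123332 → 26983372760443/1924113123332
APPEND 28: p_9 = 28·26983372760443 + 550456663661 = 756084893956065, q_9 = 28·1924113123332 + 39251612457 = 53914419065753 → 756084893956065/53914419065753
APPEND 32: p_10 = 32·756084893956065 + 26983372760443 = 24221699979354523, q_10 = 32·53914419065753 + 1924113123332 = 1727185523227428 → 24221699979354523/1727185523227428
APPEND 13: p_11 = 13·24221699979354523 + 756084893956065 = 315638184625564864, q_11 = 13·1727185523227428 + 53914419065753 = 22507326221022317 → 315638184625564864/22507326221022317
APPEND 22: p_12 = 22·315638184625564864 + 24221699979354523 = 6968261761741781531, q_12 = 22·22507326221022317 + 1727185523227428 = 496888362385718402 → 6968261761741781531/496888362385718402
APPEND 44: p_13 = 44·6968261761741781531 + 315638184625564864 = 306919155701263952228, q_13 = 44·496888362385718402 + 22507326221022317 = 21885595271192632005 → 306919155701263952228/21885595271192632005
APPEND 29: p_14 = 29·306919155701263952228 + 6968261761741781531 = 8907623777098396396143, q_14 = 29·21885595271192632005 + 496888362385718402 = 635179151226972046547 → 8907623777098396396143/635179151226972046547
APPEND 16: p_15 = 16·8907623777098396396143 + 306919155701263952228 = 142828899589275606290516, q_15 = 16·635179151226972046547 + 21885595271192632005 = 10184752014902745376757 → 142828899589275606290516/10184752014902745376757
APPEND 39: p_16 = 39·142828899589275606290516 + 8907623777098396396143 = 5579234707758847041726267, q_16 = 39·10184752014902745376757 + 635179151226972046547 = 397840507732434041740070 → 5579234707758847041726267/397840507732434041740070

14/1
27697/1975
1080772/77067
24221699979354523/1727185523227428
315638184625564864/22507326221022317
6968261761741781531/496888362385718402
306919155701263952228/21885595271192632005
5579234707758847041726267/397840507732434041740070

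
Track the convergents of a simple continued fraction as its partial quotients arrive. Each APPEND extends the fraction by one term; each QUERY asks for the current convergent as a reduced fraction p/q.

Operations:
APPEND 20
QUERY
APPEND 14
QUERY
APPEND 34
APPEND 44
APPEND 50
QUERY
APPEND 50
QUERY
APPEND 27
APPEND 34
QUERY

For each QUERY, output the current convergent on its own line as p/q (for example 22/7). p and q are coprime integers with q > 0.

APPEND 20: p_0 = 20·1 + 0 = 20, q_0 = 20·0 + 1 = 1 → 20/1
APPEND 14: p_1 = 14·20 + 1 = 281, q_1 = 14·1 + 0 = 14 → 281/14
APPEND 34: p_2 = 34·281 + 20 = 9574, q_2 = 34·14 + 1 = 477 → 9574/477
APPEND 44: p_3 = 44·9574 + 281 = 421537, q_3 = 44·477 + 14 = 21002 → 421537/21002
APPEND 50: p_4 = 50·421537 + 9574 = 21086424, q_4 = 50·21002 + 477 = 1050577 → 21086424/1050577
APPEND 50: p_5 = 50·21086424 + 421537 = 1054742737, q_5 = 50·1050577 + 21002 = 52549852 → 1054742737/52549852
APPEND 27: p_6 = 27·1054742737 + 21086424 = 28499140323, q_6 = 27·52549852 + 1050577 = 1419896581 → 28499140323/1419896581
APPEND 34: p_7 = 34·28499140323 + 1054742737 = 970025513719, q_7 = 34·1419896581 + 52549852 = 48329033606 → 970025513719/48329033606

20/1
281/14
21086424/1050577
1054742737/52549852
970025513719/48329033606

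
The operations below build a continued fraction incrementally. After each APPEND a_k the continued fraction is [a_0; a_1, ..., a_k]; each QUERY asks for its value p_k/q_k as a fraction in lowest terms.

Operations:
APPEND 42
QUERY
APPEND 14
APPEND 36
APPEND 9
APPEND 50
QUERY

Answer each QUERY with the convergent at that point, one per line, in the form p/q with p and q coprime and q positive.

42/1
9611396/228455

APPEND 42: p_0 = 42·1 + 0 = 42, q_0 = 42·0 + 1 = 1 → 42/1
APPEND 14: p_1 = 14·42 + 1 = 589, q_1 = 14·1 + 0 = 14 → 589/14
APPEND 36: p_2 = 36·589 + 42 = 21246, q_2 = 36·14 + 1 = 505 → 21246/505
APPEND 9: p_3 = 9·21246 + 589 = 191803, q_3 = 9·505 + 14 = 4559 → 191803/4559
APPEND 50: p_4 = 50·191803 + 21246 = 9611396, q_4 = 50·4559 + 505 = 228455 → 9611396/228455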